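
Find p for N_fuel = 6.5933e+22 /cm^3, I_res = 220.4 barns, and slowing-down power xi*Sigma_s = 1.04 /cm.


p = exp(-N * I * 1e-24 / (xi*Sigma_s))
p = exp(-6.5933e+22 * 220.4 * 1e-24 / 1.04)
p = 8.5452e-07

8.5452e-07


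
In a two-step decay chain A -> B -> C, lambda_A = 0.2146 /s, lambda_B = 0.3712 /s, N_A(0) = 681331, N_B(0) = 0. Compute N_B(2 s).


N_B(t) = lambda_A * N_A0 / (lambda_B - lambda_A) * [exp(-lambda_A*t) - exp(-lambda_B*t)]
exp(-0.2146*2) = 0.6510297; exp(-0.3712*2) = 0.4759702
N_B = 0.2146 * 681331 / (0.3712 - 0.2146) * (0.6510297 - 0.4759702)
N_B = 163449

163449


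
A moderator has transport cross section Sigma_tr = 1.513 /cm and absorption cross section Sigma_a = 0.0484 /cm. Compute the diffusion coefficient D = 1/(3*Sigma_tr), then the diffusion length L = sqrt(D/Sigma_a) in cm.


D = 1 / (3 * Sigma_tr) = 1 / (3 * 1.513) = 0.2203128 cm
L = sqrt(D / Sigma_a)
L = sqrt(0.2203128 / 0.0484)
L = 2.1335 cm

2.1335


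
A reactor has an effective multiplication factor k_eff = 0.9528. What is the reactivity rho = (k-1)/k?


rho = (k_eff - 1) / k_eff
rho = (0.9528 - 1) / 0.9528
rho = -0.049538

-0.049538


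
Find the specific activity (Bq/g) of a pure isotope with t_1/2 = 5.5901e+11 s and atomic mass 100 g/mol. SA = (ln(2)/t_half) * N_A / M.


lambda = ln(2) / t_half = ln(2) / 5.5901e+11 = 1.239955e-12 /s
SA = lambda * N_A / M
SA = 1.239955e-12 * 6.022e23 / 100
SA = 7.4670e+09 Bq/g

7.4670e+09


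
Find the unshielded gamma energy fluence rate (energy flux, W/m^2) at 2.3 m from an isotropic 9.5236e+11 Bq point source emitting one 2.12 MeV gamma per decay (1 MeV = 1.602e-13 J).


psi = A * E * 1.602e-13 / (4*pi*r^2)
psi = 9.5236e+11 * 2.12 * 1.602e-13 / (4*pi*2.3^2)
psi = 0.0048656 W/m^2

0.0048656


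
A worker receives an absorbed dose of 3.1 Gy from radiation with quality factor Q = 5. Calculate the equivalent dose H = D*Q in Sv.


H = D * Q
H = 3.1 * 5
H = 15.500 Sv

15.500


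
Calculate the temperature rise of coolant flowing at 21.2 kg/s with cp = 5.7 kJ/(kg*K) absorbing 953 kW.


dT = Q / (m_dot * cp)
dT = 953 / (21.2 * 5.7)
dT = 7.8865 C

7.8865


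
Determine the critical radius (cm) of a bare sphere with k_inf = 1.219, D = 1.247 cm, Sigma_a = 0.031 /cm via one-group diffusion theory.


L^2 = D / Sigma_a = 1.247 / 0.031 = 40.22581 cm^2
B_m^2 = (k_inf - 1) / L^2 = (1.219 - 1) / 40.22581 = 0.005444266 /cm^2
For a bare sphere: B_g = pi/R, so R_c = pi / sqrt(B_m^2)
R_c = pi / sqrt(0.005444266) = 42.578 cm

42.578


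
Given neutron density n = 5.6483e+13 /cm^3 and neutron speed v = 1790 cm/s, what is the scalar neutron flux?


phi = n * v
phi = 5.6483e+13 * 1790
phi = 1.0110e+17 /cm^2/s

1.0110e+17


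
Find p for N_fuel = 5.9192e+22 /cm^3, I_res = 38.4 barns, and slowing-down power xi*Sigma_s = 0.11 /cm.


p = exp(-N * I * 1e-24 / (xi*Sigma_s))
p = exp(-5.9192e+22 * 38.4 * 1e-24 / 0.11)
p = 1.0617e-09

1.0617e-09


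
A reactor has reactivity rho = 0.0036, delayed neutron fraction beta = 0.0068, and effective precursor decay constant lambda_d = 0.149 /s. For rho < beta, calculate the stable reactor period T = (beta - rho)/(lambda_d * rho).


T = (beta - rho) / (lambda_d * rho)
T = (0.0068 - 0.0036) / (0.149 * 0.0036)
T = 5.9657 s

5.9657


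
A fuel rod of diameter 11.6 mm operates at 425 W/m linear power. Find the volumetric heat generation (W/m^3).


r = D / 2 / 1000 = 11.6 / 2 / 1000 = 0.0058 m
q''' = q' / (pi * r^2)
q''' = 425 / (pi * 0.0058^2)
q''' = 4.0215e+06 W/m^3

4.0215e+06


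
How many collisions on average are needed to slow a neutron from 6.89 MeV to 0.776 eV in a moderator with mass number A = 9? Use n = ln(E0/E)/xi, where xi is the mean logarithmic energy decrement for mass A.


xi = 1 + (A-1)^2/(2A)*ln((A-1)/(A+1)) = 0.2066007 (for A = 9)
n = ln(E0/E) / xi
n = ln(6.89e6 / 0.776) / 0.2066007
n = ln(8.878866e+06) / 0.2066007 = 77.440

77.440


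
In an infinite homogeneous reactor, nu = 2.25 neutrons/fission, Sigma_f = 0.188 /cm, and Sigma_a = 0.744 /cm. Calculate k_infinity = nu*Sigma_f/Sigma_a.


k_inf = nu * Sigma_f / Sigma_a
k_inf = 2.25 * 0.188 / 0.744
k_inf = 0.56855

0.56855


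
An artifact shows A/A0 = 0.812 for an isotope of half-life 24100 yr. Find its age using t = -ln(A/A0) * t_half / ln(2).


lambda = ln(2) / t_half = ln(2) / 24100 = 2.876129e-05 /yr
t = -ln(A/A0) / lambda
t = -ln(0.812) / 2.876129e-05
t = 7240.8 yr

7240.8


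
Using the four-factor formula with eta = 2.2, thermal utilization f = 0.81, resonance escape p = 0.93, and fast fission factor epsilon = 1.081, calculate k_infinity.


k_inf = eta * f * p * epsilon
k_inf = 2.2 * 0.81 * 0.93 * 1.081
k_inf = 1.7915

1.7915


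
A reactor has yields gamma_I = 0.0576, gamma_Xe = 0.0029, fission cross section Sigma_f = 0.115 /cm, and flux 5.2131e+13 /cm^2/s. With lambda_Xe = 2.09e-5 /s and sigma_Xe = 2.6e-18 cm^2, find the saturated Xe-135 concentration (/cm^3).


Xe_eq = (gamma_I + gamma_Xe) * Sigma_f * phi / (lambda_Xe + sigma_Xe * phi)
Numerator = (0.0576 + 0.0029) * 0.115 * 5.2131e+13 = 3.627014e+11
Denominator = 2.09e-5 + 2.6e-18 * 5.2131e+13 = 1.564406e-04
Xe_eq = 3.627014e+11 / 1.564406e-04 = 2.3185e+15 /cm^3

2.3185e+15


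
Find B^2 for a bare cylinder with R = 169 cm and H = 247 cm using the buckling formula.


B^2 = (2.405/R)^2 + (pi/H)^2
B^2 = (2.405/169)^2 + (pi/247)^2
B^2 = 3.6429e-04 /cm^2

3.6429e-04


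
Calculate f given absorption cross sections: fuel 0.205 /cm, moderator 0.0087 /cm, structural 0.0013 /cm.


f = Sigma_a_fuel / (Sigma_a_fuel + Sigma_a_mod + Sigma_a_other)
f = 0.205 / (0.205 + 0.0087 + 0.0013)
f = 0.95349

0.95349


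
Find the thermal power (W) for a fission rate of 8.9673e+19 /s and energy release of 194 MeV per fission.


P = fission_rate * E_MeV * 1.602e-13
P = 8.9673e+19 * 194 * 1.602e-13
P = 2.7869e+09 W

2.7869e+09


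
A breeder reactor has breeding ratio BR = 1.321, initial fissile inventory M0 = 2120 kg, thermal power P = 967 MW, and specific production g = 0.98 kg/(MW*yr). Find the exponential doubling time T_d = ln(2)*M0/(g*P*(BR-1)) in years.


Breeding gain G = BR - 1 = 1.321 - 1 = 0.321
Fissile production rate = g * P * G = 0.98 * 967 * 0.321 = 304.19886 kg/yr
T_d = ln(2) * M0 / (g * P * G)
T_d = ln(2) * 2120 / 304.19886 = 4.8306 yr

4.8306


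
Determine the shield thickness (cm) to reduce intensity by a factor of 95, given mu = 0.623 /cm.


x = ln(factor) / mu
x = ln(95) / 0.623
x = 7.3096 cm

7.3096


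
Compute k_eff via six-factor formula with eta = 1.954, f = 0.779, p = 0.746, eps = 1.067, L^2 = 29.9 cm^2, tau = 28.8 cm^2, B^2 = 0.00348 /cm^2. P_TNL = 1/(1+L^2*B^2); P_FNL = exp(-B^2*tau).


k_inf = eta*f*p*eps = 1.954*0.779*0.746*1.067 = 1.211617
P_TNL = 1/(1 + L^2*B^2) = 1/(1 + 29.9*0.00348) = 0.9057544
P_FNL = exp(-B^2*tau) = exp(-0.00348*28.8) = 0.9046348
k_eff = k_inf * P_TNL * P_FNL = 1.211617 * 0.9057544 * 0.9046348
k_eff = 0.99277

0.99277


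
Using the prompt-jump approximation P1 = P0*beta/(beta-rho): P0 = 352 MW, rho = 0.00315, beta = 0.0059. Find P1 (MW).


P1/P0 = beta / (beta - rho)
P1/P0 = 0.0059 / (0.0059 - 0.00315) = 2.145455
P1 = 352 * 2.145455 = 755.20 MW

755.20


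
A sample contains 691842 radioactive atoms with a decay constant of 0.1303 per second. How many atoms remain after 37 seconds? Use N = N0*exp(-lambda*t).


N = N0 * exp(-lambda * t)
N = 691842 * exp(-0.1303 * 37)
N = 5574.8

5574.8


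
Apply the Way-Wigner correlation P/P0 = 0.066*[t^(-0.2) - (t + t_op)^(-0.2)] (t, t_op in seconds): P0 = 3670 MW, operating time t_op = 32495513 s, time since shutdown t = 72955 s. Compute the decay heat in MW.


P/P0 = 0.066 * [t^(-0.2) - (t + t_op)^(-0.2)]
P/P0 = 0.066 * [72955^(-0.2) - (72955 + 32495513)^(-0.2)]
P/P0 = 0.066 * [0.1065097 - 0.03143696] = 0.004954801
P = 3670 * 0.004954801 = 18.184 MW

18.184


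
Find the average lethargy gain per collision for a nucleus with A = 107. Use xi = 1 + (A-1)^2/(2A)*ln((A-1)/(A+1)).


xi = 1 + (A-1)^2/(2A) * ln((A-1)/(A+1))
xi = 1 + (107-1)^2/(2*107) * ln((107-1)/(107 +1))
xi = 0.018576

0.018576


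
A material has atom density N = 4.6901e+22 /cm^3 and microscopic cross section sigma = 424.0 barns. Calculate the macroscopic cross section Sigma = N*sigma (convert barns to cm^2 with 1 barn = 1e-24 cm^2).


Sigma = N * sigma_barns * 1e-24
Sigma = 4.6901e+22 * 424.0 * 1e-24
Sigma = 19.886 /cm

19.886


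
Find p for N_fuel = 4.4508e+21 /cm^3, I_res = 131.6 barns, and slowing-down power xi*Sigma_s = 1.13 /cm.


p = exp(-N * I * 1e-24 / (xi*Sigma_s))
p = exp(-4.4508e+21 * 131.6 * 1e-24 / 1.13)
p = 0.59551

0.59551


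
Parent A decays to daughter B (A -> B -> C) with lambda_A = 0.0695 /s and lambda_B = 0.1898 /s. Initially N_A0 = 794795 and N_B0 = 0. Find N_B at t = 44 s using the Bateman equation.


N_B(t) = lambda_A * N_A0 / (lambda_B - lambda_A) * [exp(-lambda_A*t) - exp(-lambda_B*t)]
exp(-0.0695*44) = 0.04698156; exp(-0.1898*44) = 2.361130e-04
N_B = 0.0695 * 794795 / (0.1898 - 0.0695) * (0.04698156 - 2.361130e-04)
N_B = 21464

21464


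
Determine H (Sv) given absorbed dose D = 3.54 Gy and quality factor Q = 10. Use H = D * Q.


H = D * Q
H = 3.54 * 10
H = 35.400 Sv

35.400


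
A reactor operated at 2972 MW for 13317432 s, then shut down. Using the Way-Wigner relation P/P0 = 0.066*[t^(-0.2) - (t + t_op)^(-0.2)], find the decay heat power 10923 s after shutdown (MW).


P/P0 = 0.066 * [t^(-0.2) - (t + t_op)^(-0.2)]
P/P0 = 0.066 * [10923^(-0.2) - (10923 + 13317432)^(-0.2)]
P/P0 = 0.066 * [0.1557154 - 0.03758761] = 0.007796434
P = 2972 * 0.007796434 = 23.171 MW

23.171


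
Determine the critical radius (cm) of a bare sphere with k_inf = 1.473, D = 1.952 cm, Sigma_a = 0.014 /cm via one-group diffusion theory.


L^2 = D / Sigma_a = 1.952 / 0.014 = 139.4286 cm^2
B_m^2 = (k_inf - 1) / L^2 = (1.473 - 1) / 139.4286 = 0.003392417 /cm^2
For a bare sphere: B_g = pi/R, so R_c = pi / sqrt(B_m^2)
R_c = pi / sqrt(0.003392417) = 53.938 cm

53.938


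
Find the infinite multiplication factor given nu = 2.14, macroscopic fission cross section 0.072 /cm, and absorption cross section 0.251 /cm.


k_inf = nu * Sigma_f / Sigma_a
k_inf = 2.14 * 0.072 / 0.251
k_inf = 0.61386

0.61386


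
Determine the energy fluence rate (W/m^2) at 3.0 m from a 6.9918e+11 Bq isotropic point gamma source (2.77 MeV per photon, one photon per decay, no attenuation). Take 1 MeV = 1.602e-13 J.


psi = A * E * 1.602e-13 / (4*pi*r^2)
psi = 6.9918e+11 * 2.77 * 1.602e-13 / (4*pi*3.0^2)
psi = 0.0027433 W/m^2

0.0027433


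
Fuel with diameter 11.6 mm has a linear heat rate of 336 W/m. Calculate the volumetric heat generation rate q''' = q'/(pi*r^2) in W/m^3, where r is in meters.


r = D / 2 / 1000 = 11.6 / 2 / 1000 = 0.0058 m
q''' = q' / (pi * r^2)
q''' = 336 / (pi * 0.0058^2)
q''' = 3.1793e+06 W/m^3

3.1793e+06


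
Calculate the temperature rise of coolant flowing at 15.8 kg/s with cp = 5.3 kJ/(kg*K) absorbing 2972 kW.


dT = Q / (m_dot * cp)
dT = 2972 / (15.8 * 5.3)
dT = 35.491 C

35.491


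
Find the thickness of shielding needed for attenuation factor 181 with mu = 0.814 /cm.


x = ln(factor) / mu
x = ln(181) / 0.814
x = 6.3864 cm

6.3864


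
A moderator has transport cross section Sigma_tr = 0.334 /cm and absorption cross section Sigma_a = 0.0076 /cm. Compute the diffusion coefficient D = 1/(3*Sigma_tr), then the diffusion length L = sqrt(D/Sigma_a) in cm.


D = 1 / (3 * Sigma_tr) = 1 / (3 * 0.334) = 0.9980040 cm
L = sqrt(D / Sigma_a)
L = sqrt(0.9980040 / 0.0076)
L = 11.459 cm

11.459


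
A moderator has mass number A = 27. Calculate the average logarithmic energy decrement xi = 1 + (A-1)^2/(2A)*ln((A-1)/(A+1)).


xi = 1 + (A-1)^2/(2A) * ln((A-1)/(A+1))
xi = 1 + (27-1)^2/(2*27) * ln((27-1)/(27 +1))
xi = 0.072278

0.072278


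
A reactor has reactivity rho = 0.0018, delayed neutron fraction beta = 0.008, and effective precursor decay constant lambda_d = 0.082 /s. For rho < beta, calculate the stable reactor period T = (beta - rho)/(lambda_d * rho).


T = (beta - rho) / (lambda_d * rho)
T = (0.008 - 0.0018) / (0.082 * 0.0018)
T = 42.005 s

42.005


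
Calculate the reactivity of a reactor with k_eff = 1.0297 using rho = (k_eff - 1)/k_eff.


rho = (k_eff - 1) / k_eff
rho = (1.0297 - 1) / 1.0297
rho = 0.028843

0.028843


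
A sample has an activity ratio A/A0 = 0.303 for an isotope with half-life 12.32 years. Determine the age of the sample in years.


lambda = ln(2) / t_half = ln(2) / 12.32 = 0.05626195 /yr
t = -ln(A/A0) / lambda
t = -ln(0.303) / 0.05626195
t = 21.223 yr

21.223


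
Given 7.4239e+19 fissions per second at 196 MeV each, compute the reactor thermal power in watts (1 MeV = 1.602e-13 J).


P = fission_rate * E_MeV * 1.602e-13
P = 7.4239e+19 * 196 * 1.602e-13
P = 2.3310e+09 W

2.3310e+09


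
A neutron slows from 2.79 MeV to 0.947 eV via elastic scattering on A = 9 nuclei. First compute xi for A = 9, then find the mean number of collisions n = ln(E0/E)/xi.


xi = 1 + (A-1)^2/(2A)*ln((A-1)/(A+1)) = 0.2066007 (for A = 9)
n = ln(E0/E) / xi
n = ln(2.79e6 / 0.947) / 0.2066007
n = ln(2.946146e+06) / 0.2066007 = 72.100

72.100


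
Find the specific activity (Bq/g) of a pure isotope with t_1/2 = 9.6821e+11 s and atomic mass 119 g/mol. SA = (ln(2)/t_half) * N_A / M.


lambda = ln(2) / t_half = ln(2) / 9.6821e+11 = 7.159058e-13 /s
SA = lambda * N_A / M
SA = 7.159058e-13 * 6.022e23 / 119
SA = 3.6228e+09 Bq/g

3.6228e+09


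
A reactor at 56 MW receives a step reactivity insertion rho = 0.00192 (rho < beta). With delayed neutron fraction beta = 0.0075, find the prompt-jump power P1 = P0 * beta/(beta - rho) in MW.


P1/P0 = beta / (beta - rho)
P1/P0 = 0.0075 / (0.0075 - 0.00192) = 1.344086
P1 = 56 * 1.344086 = 75.269 MW

75.269


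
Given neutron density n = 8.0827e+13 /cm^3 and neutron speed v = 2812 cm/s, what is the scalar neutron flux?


phi = n * v
phi = 8.0827e+13 * 2812
phi = 2.2729e+17 /cm^2/s

2.2729e+17


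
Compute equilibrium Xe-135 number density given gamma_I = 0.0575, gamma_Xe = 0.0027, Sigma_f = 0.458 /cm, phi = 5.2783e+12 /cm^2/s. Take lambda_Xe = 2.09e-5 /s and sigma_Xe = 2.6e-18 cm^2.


Xe_eq = (gamma_I + gamma_Xe) * Sigma_f * phi / (lambda_Xe + sigma_Xe * phi)
Numerator = (0.0575 + 0.0027) * 0.458 * 5.2783e+12 = 1.455312e+11
Denominator = 2.09e-5 + 2.6e-18 * 5.2783e+12 = 3.462358e-05
Xe_eq = 1.455312e+11 / 3.462358e-05 = 4.2032e+15 /cm^3

4.2032e+15


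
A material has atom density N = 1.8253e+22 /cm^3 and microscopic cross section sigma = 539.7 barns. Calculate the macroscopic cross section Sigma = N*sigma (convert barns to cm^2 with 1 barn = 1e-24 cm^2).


Sigma = N * sigma_barns * 1e-24
Sigma = 1.8253e+22 * 539.7 * 1e-24
Sigma = 9.8511 /cm

9.8511


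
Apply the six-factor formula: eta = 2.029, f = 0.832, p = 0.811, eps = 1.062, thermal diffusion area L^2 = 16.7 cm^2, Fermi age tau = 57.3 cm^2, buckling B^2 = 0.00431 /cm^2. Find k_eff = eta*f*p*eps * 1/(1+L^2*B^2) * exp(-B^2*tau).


k_inf = eta*f*p*eps = 2.029*0.832*0.811*1.062 = 1.453954
P_TNL = 1/(1 + L^2*B^2) = 1/(1 + 16.7*0.00431) = 0.9328558
P_FNL = exp(-B^2*tau) = exp(-0.00431*57.3) = 0.7811696
k_eff = k_inf * P_TNL * P_FNL = 1.453954 * 0.9328558 * 0.7811696
k_eff = 1.0595

1.0595


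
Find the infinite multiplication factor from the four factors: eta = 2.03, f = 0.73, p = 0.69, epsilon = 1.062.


k_inf = eta * f * p * epsilon
k_inf = 2.03 * 0.73 * 0.69 * 1.062
k_inf = 1.0859

1.0859


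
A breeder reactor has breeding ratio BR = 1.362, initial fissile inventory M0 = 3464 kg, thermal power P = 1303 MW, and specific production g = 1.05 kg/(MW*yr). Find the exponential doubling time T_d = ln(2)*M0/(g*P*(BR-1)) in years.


Breeding gain G = BR - 1 = 1.362 - 1 = 0.362
Fissile production rate = g * P * G = 1.05 * 1303 * 0.362 = 495.2703 kg/yr
T_d = ln(2) * M0 / (g * P * G)
T_d = ln(2) * 3464 / 495.2703 = 4.8480 yr

4.8480


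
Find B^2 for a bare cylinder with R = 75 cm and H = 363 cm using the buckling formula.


B^2 = (2.405/R)^2 + (pi/H)^2
B^2 = (2.405/75)^2 + (pi/363)^2
B^2 = 0.0011032 /cm^2

0.0011032


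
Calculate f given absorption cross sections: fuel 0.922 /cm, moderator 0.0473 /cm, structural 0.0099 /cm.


f = Sigma_a_fuel / (Sigma_a_fuel + Sigma_a_mod + Sigma_a_other)
f = 0.922 / (0.922 + 0.0473 + 0.0099)
f = 0.94158

0.94158


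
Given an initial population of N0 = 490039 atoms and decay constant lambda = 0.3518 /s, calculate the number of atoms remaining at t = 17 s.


N = N0 * exp(-lambda * t)
N = 490039 * exp(-0.3518 * 17)
N = 1238.5

1238.5


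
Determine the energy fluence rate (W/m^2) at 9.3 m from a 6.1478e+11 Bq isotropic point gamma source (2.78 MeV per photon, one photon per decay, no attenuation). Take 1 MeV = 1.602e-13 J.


psi = A * E * 1.602e-13 / (4*pi*r^2)
psi = 6.1478e+11 * 2.78 * 1.602e-13 / (4*pi*9.3^2)
psi = 2.5191e-04 W/m^2

2.5191e-04


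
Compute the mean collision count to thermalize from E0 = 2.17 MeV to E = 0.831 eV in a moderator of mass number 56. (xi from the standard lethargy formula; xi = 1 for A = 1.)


xi = 1 + (A-1)^2/(2A)*ln((A-1)/(A+1)) = 0.03529286 (for A = 56)
n = ln(E0/E) / xi
n = ln(2.17e6 / 0.831) / 0.03529286
n = ln(2.611312e+06) / 0.03529286 = 418.65

418.65


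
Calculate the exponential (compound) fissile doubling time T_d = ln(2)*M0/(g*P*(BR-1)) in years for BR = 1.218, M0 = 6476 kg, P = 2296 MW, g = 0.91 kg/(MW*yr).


Breeding gain G = BR - 1 = 1.218 - 1 = 0.218
Fissile production rate = g * P * G = 0.91 * 2296 * 0.218 = 455.48048 kg/yr
T_d = ln(2) * M0 / (g * P * G)
T_d = ln(2) * 6476 / 455.48048 = 9.8551 yr

9.8551


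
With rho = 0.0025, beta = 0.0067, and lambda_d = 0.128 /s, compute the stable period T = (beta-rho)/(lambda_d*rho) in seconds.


T = (beta - rho) / (lambda_d * rho)
T = (0.0067 - 0.0025) / (0.128 * 0.0025)
T = 13.125 s

13.125


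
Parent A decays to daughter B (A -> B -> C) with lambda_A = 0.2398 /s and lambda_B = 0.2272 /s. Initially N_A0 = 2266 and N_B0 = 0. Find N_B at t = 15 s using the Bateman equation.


N_B(t) = lambda_A * N_A0 / (lambda_B - lambda_A) * [exp(-lambda_A*t) - exp(-lambda_B*t)]
exp(-0.2398*15) = 0.02740582; exp(-0.2272*15) = 0.03310735
N_B = 0.2398 * 2266 / (0.2272 - 0.2398) * (0.02740582 - 0.03310735)
N_B = 245.88

245.88


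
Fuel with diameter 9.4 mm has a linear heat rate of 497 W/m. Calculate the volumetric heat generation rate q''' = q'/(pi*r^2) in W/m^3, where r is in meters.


r = D / 2 / 1000 = 9.4 / 2 / 1000 = 0.0047 m
q''' = q' / (pi * r^2)
q''' = 497 / (pi * 0.0047^2)
q''' = 7.1616e+06 W/m^3

7.1616e+06


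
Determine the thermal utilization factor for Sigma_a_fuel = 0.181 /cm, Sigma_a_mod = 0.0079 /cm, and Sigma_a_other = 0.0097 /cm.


f = Sigma_a_fuel / (Sigma_a_fuel + Sigma_a_mod + Sigma_a_other)
f = 0.181 / (0.181 + 0.0079 + 0.0097)
f = 0.91138

0.91138


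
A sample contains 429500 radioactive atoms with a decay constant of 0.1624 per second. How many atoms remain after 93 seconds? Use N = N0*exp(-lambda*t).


N = N0 * exp(-lambda * t)
N = 429500 * exp(-0.1624 * 93)
N = 0.11850

0.11850


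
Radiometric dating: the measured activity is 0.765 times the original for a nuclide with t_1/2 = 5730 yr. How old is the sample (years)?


lambda = ln(2) / t_half = ln(2) / 5730 = 1.209681e-04 /yr
t = -ln(A/A0) / lambda
t = -ln(0.765) / 1.209681e-04
t = 2214.5 yr

2214.5


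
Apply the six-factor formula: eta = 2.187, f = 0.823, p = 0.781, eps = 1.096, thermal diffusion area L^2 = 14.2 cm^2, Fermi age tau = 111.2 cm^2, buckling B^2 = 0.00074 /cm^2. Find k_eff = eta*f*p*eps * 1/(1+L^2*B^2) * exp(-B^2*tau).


k_inf = eta*f*p*eps = 2.187*0.823*0.781*1.096 = 1.540672
P_TNL = 1/(1 + L^2*B^2) = 1/(1 + 14.2*0.00074) = 0.9896013
P_FNL = exp(-B^2*tau) = exp(-0.00074*111.2) = 0.9210067
k_eff = k_inf * P_TNL * P_FNL = 1.540672 * 0.9896013 * 0.9210067
k_eff = 1.4042

1.4042


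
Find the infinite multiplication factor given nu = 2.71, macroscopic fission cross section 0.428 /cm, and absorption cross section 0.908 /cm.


k_inf = nu * Sigma_f / Sigma_a
k_inf = 2.71 * 0.428 / 0.908
k_inf = 1.2774

1.2774


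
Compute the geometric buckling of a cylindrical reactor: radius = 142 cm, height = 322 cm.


B^2 = (2.405/R)^2 + (pi/H)^2
B^2 = (2.405/142)^2 + (pi/322)^2
B^2 = 3.8204e-04 /cm^2

3.8204e-04


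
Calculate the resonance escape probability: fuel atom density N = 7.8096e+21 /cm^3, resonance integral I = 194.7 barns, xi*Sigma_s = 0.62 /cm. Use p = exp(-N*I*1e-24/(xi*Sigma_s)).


p = exp(-N * I * 1e-24 / (xi*Sigma_s))
p = exp(-7.8096e+21 * 194.7 * 1e-24 / 0.62)
p = 0.086081

0.086081


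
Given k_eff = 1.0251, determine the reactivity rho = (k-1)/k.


rho = (k_eff - 1) / k_eff
rho = (1.0251 - 1) / 1.0251
rho = 0.024485

0.024485


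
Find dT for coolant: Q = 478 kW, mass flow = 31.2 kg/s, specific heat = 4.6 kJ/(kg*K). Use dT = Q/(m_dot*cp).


dT = Q / (m_dot * cp)
dT = 478 / (31.2 * 4.6)
dT = 3.3305 C

3.3305


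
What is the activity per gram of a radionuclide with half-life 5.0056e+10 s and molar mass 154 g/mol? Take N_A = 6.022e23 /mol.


lambda = ln(2) / t_half = ln(2) / 5.0056e+10 = 1.384743e-11 /s
SA = lambda * N_A / M
SA = 1.384743e-11 * 6.022e23 / 154
SA = 5.4149e+10 Bq/g

5.4149e+10


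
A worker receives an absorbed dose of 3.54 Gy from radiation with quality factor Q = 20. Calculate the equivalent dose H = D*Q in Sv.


H = D * Q
H = 3.54 * 20
H = 70.800 Sv

70.800


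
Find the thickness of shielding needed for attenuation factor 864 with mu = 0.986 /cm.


x = ln(factor) / mu
x = ln(864) / 0.986
x = 6.8576 cm

6.8576


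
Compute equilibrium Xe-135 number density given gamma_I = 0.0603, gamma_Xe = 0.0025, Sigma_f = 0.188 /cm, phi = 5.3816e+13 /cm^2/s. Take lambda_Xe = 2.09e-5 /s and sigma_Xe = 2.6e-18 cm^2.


Xe_eq = (gamma_I + gamma_Xe) * Sigma_f * phi / (lambda_Xe + sigma_Xe * phi)
Numerator = (0.0603 + 0.0025) * 0.188 * 5.3816e+13 = 6.353732e+11
Denominator = 2.09e-5 + 2.6e-18 * 5.3816e+13 = 1.608216e-04
Xe_eq = 6.353732e+11 / 1.608216e-04 = 3.9508e+15 /cm^3

3.9508e+15


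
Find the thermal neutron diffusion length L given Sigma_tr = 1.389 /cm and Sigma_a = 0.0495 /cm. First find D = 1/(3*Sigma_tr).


D = 1 / (3 * Sigma_tr) = 1 / (3 * 1.389) = 0.2399808 cm
L = sqrt(D / Sigma_a)
L = sqrt(0.2399808 / 0.0495)
L = 2.2018 cm

2.2018


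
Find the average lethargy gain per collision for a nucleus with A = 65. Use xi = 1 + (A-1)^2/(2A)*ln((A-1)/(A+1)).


xi = 1 + (A-1)^2/(2A) * ln((A-1)/(A+1))
xi = 1 + (65-1)^2/(2*65) * ln((65-1)/(65 +1))
xi = 0.030456

0.030456


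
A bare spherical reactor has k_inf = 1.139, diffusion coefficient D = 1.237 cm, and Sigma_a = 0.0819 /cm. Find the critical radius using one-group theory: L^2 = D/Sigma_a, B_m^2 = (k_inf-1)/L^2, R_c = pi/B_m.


L^2 = D / Sigma_a = 1.237 / 0.0819 = 15.10379 cm^2
B_m^2 = (k_inf - 1) / L^2 = (1.139 - 1) / 15.10379 = 0.009202988 /cm^2
For a bare sphere: B_g = pi/R, so R_c = pi / sqrt(B_m^2)
R_c = pi / sqrt(0.009202988) = 32.748 cm

32.748


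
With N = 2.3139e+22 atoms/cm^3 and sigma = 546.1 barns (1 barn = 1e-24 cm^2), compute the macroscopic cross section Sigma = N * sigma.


Sigma = N * sigma_barns * 1e-24
Sigma = 2.3139e+22 * 546.1 * 1e-24
Sigma = 12.636 /cm

12.636


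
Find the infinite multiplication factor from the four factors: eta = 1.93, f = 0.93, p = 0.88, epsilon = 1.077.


k_inf = eta * f * p * epsilon
k_inf = 1.93 * 0.93 * 0.88 * 1.077
k_inf = 1.7011

1.7011


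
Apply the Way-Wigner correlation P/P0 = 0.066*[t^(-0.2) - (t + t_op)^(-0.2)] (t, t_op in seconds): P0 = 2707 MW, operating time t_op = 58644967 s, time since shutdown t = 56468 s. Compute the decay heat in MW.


P/P0 = 0.066 * [t^(-0.2) - (t + t_op)^(-0.2)]
P/P0 = 0.066 * [56468^(-0.2) - (56468 + 58644967)^(-0.2)]
P/P0 = 0.066 * [0.1121088 - 0.02794282] = 0.005554955
P = 2707 * 0.005554955 = 15.037 MW

15.037


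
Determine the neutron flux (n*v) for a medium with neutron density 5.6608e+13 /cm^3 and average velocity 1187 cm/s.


phi = n * v
phi = 5.6608e+13 * 1187
phi = 6.7194e+16 /cm^2/s

6.7194e+16


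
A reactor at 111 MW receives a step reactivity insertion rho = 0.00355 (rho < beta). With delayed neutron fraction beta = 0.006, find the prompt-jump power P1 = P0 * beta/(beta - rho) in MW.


P1/P0 = beta / (beta - rho)
P1/P0 = 0.006 / (0.006 - 0.00355) = 2.448980
P1 = 111 * 2.448980 = 271.84 MW

271.84


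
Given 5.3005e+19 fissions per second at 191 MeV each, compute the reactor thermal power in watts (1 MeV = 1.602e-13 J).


P = fission_rate * E_MeV * 1.602e-13
P = 5.3005e+19 * 191 * 1.602e-13
P = 1.6219e+09 W

1.6219e+09


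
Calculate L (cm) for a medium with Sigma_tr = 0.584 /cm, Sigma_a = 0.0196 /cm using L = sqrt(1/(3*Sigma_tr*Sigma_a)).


D = 1 / (3 * Sigma_tr) = 1 / (3 * 0.584) = 0.5707763 cm
L = sqrt(D / Sigma_a)
L = sqrt(0.5707763 / 0.0196)
L = 5.3964 cm

5.3964


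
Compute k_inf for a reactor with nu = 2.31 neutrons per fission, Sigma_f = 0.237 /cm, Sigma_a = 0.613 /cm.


k_inf = nu * Sigma_f / Sigma_a
k_inf = 2.31 * 0.237 / 0.613
k_inf = 0.89310

0.89310


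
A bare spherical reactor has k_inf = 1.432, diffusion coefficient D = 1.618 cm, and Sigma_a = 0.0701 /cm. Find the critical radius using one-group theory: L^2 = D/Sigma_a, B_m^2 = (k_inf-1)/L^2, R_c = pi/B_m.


L^2 = D / Sigma_a = 1.618 / 0.0701 = 23.08131 cm^2
B_m^2 = (k_inf - 1) / L^2 = (1.432 - 1) / 23.08131 = 0.01871644 /cm^2
For a bare sphere: B_g = pi/R, so R_c = pi / sqrt(B_m^2)
R_c = pi / sqrt(0.01871644) = 22.964 cm

22.964


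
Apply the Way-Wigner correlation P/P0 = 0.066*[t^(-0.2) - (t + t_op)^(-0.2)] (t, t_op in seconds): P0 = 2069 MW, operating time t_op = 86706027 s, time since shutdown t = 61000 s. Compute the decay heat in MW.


P/P0 = 0.066 * [t^(-0.2) - (t + t_op)^(-0.2)]
P/P0 = 0.066 * [61000^(-0.2) - (61000 + 86706027)^(-0.2)]
P/P0 = 0.066 * [0.1103911 - 0.02584217] = 0.005580229
P = 2069 * 0.005580229 = 11.545 MW

11.545


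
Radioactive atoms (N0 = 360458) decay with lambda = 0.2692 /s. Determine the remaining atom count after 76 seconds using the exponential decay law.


N = N0 * exp(-lambda * t)
N = 360458 * exp(-0.2692 * 76)
N = 4.6939e-04

4.6939e-04


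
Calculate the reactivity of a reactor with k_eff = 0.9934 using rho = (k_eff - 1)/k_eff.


rho = (k_eff - 1) / k_eff
rho = (0.9934 - 1) / 0.9934
rho = -0.0066438

-0.0066438


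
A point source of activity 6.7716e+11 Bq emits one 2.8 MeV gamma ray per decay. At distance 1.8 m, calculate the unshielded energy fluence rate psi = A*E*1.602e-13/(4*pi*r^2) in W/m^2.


psi = A * E * 1.602e-13 / (4*pi*r^2)
psi = 6.7716e+11 * 2.8 * 1.602e-13 / (4*pi*1.8^2)
psi = 0.0074603 W/m^2

0.0074603


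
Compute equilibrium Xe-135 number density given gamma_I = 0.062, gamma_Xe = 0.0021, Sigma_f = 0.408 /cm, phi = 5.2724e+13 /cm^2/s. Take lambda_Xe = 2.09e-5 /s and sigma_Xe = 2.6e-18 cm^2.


Xe_eq = (gamma_I + gamma_Xe) * Sigma_f * phi / (lambda_Xe + sigma_Xe * phi)
Numerator = (0.062 + 0.0021) * 0.408 * 5.2724e+13 = 1.378880e+12
Denominator = 2.09e-5 + 2.6e-18 * 5.2724e+13 = 1.579824e-04
Xe_eq = 1.378880e+12 / 1.579824e-04 = 8.7281e+15 /cm^3

8.7281e+15


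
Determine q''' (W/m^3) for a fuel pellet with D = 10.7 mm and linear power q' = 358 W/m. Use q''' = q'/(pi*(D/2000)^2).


r = D / 2 / 1000 = 10.7 / 2 / 1000 = 0.00535 m
q''' = q' / (pi * r^2)
q''' = 358 / (pi * 0.00535^2)
q''' = 3.9813e+06 W/m^3

3.9813e+06


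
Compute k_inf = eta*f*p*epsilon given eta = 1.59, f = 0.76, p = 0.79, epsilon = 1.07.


k_inf = eta * f * p * epsilon
k_inf = 1.59 * 0.76 * 0.79 * 1.07
k_inf = 1.0215

1.0215


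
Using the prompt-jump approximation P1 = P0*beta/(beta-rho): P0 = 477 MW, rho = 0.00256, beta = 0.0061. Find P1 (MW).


P1/P0 = beta / (beta - rho)
P1/P0 = 0.0061 / (0.0061 - 0.00256) = 1.723164
P1 = 477 * 1.723164 = 821.95 MW

821.95


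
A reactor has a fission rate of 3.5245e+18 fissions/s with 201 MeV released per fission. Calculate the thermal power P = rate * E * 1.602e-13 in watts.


P = fission_rate * E_MeV * 1.602e-13
P = 3.5245e+18 * 201 * 1.602e-13
P = 1.1349e+08 W

1.1349e+08


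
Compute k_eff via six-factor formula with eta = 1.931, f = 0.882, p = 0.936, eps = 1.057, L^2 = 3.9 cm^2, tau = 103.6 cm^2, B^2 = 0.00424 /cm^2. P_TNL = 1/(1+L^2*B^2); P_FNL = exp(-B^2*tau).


k_inf = eta*f*p*eps = 1.931*0.882*0.936*1.057 = 1.685007
P_TNL = 1/(1 + L^2*B^2) = 1/(1 + 3.9*0.00424) = 0.9837330
P_FNL = exp(-B^2*tau) = exp(-0.00424*103.6) = 0.6445106
k_eff = k_inf * P_TNL * P_FNL = 1.685007 * 0.9837330 * 0.6445106
k_eff = 1.0683

1.0683


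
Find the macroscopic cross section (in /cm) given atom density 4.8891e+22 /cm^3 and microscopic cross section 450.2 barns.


Sigma = N * sigma_barns * 1e-24
Sigma = 4.8891e+22 * 450.2 * 1e-24
Sigma = 22.011 /cm

22.011


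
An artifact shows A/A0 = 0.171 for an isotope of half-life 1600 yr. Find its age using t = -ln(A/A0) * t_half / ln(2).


lambda = ln(2) / t_half = ln(2) / 1600 = 4.332170e-04 /yr
t = -ln(A/A0) / lambda
t = -ln(0.171) / 4.332170e-04
t = 4076.7 yr

4076.7


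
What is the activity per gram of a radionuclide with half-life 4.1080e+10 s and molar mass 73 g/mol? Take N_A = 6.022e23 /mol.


lambda = ln(2) / t_half = ln(2) / 4.1080e+10 = 1.687311e-11 /s
SA = lambda * N_A / M
SA = 1.687311e-11 * 6.022e23 / 73
SA = 1.3919e+11 Bq/g

1.3919e+11


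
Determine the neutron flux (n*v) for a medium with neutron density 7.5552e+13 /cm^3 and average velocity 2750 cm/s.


phi = n * v
phi = 7.5552e+13 * 2750
phi = 2.0777e+17 /cm^2/s

2.0777e+17


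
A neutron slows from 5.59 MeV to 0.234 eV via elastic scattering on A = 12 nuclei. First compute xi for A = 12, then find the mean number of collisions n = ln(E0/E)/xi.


xi = 1 + (A-1)^2/(2A)*ln((A-1)/(A+1)) = 0.1577690 (for A = 12)
n = ln(E0/E) / xi
n = ln(5.59e6 / 0.234) / 0.1577690
n = ln(2.388889e+07) / 0.1577690 = 107.68

107.68


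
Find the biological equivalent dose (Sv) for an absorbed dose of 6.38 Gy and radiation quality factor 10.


H = D * Q
H = 6.38 * 10
H = 63.800 Sv

63.800


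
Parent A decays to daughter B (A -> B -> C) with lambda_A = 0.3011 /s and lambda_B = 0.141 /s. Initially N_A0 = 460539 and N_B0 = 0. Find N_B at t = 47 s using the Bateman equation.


N_B(t) = lambda_A * N_A0 / (lambda_B - lambda_A) * [exp(-lambda_A*t) - exp(-lambda_B*t)]
exp(-0.3011*47) = 7.144877e-07; exp(-0.141*47) = 0.001324130
N_B = 0.3011 * 460539 / (0.141 - 0.3011) * (7.144877e-07 - 0.001324130)
N_B = 1146.3

1146.3


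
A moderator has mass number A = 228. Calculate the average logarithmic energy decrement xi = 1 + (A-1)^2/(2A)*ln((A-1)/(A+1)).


xi = 1 + (A-1)^2/(2A) * ln((A-1)/(A+1))
xi = 1 + (228-1)^2/(2*228) * ln((228-1)/(228 +1))
xi = 0.0087463

0.0087463


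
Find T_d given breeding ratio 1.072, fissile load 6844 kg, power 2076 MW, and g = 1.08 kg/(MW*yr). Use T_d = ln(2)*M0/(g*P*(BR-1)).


Breeding gain G = BR - 1 = 1.072 - 1 = 0.072
Fissile production rate = g * P * G = 1.08 * 2076 * 0.072 = 161.42976 kg/yr
T_d = ln(2) * M0 / (g * P * G)
T_d = ln(2) * 6844 / 161.42976 = 29.387 yr

29.387


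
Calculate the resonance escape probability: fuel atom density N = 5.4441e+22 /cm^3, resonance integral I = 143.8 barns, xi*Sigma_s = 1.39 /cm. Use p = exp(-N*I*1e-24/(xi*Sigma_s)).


p = exp(-N * I * 1e-24 / (xi*Sigma_s))
p = exp(-5.4441e+22 * 143.8 * 1e-24 / 1.39)
p = 0.0035811

0.0035811


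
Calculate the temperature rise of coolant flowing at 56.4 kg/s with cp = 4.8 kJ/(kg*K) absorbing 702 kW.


dT = Q / (m_dot * cp)
dT = 702 / (56.4 * 4.8)
dT = 2.5931 C

2.5931


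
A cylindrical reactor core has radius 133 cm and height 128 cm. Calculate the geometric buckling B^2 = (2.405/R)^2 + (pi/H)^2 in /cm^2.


B^2 = (2.405/R)^2 + (pi/H)^2
B^2 = (2.405/133)^2 + (pi/128)^2
B^2 = 9.2938e-04 /cm^2

9.2938e-04


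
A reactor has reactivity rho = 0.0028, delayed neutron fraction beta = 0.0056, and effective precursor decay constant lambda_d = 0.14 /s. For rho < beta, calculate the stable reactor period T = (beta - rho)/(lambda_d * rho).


T = (beta - rho) / (lambda_d * rho)
T = (0.0056 - 0.0028) / (0.14 * 0.0028)
T = 7.1429 s

7.1429


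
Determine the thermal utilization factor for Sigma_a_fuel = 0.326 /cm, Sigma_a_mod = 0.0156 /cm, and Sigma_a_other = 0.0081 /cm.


f = Sigma_a_fuel / (Sigma_a_fuel + Sigma_a_mod + Sigma_a_other)
f = 0.326 / (0.326 + 0.0156 + 0.0081)
f = 0.93223

0.93223


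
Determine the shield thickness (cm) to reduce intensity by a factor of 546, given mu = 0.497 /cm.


x = ln(factor) / mu
x = ln(546) / 0.497
x = 12.681 cm

12.681


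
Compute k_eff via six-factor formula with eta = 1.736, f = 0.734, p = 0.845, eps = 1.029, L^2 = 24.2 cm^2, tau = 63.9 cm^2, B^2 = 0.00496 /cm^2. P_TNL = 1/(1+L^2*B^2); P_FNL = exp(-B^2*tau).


k_inf = eta*f*p*eps = 1.736*0.734*0.845*1.029 = 1.107944
P_TNL = 1/(1 + L^2*B^2) = 1/(1 + 24.2*0.00496) = 0.8928316
P_FNL = exp(-B^2*tau) = exp(-0.00496*63.9) = 0.7283715
k_eff = k_inf * P_TNL * P_FNL = 1.107944 * 0.8928316 * 0.7283715
k_eff = 0.72051

0.72051


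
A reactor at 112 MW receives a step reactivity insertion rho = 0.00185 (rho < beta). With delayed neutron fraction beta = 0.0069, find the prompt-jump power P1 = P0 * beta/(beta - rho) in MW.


P1/P0 = beta / (beta - rho)
P1/P0 = 0.0069 / (0.0069 - 0.00185) = 1.366337
P1 = 112 * 1.366337 = 153.03 MW

153.03


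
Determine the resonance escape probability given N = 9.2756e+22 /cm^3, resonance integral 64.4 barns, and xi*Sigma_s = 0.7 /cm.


p = exp(-N * I * 1e-24 / (xi*Sigma_s))
p = exp(-9.2756e+22 * 64.4 * 1e-24 / 0.7)
p = 1.9675e-04

1.9675e-04


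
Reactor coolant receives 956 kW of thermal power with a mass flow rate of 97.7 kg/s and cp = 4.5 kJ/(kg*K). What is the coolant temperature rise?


dT = Q / (m_dot * cp)
dT = 956 / (97.7 * 4.5)
dT = 2.1745 C

2.1745


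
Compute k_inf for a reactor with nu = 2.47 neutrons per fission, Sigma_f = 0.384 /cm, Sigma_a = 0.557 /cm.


k_inf = nu * Sigma_f / Sigma_a
k_inf = 2.47 * 0.384 / 0.557
k_inf = 1.7028

1.7028


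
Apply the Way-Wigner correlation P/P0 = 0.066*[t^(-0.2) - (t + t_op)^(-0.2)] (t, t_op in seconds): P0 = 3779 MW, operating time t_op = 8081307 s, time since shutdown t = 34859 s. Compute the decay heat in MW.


P/P0 = 0.066 * [t^(-0.2) - (t + t_op)^(-0.2)]
P/P0 = 0.066 * [34859^(-0.2) - (34859 + 8081307)^(-0.2)]
P/P0 = 0.066 * [0.1234631 - 0.04150781] = 0.005409049
P = 3779 * 0.005409049 = 20.441 MW

20.441


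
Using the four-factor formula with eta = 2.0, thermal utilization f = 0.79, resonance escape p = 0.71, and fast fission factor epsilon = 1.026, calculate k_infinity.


k_inf = eta * f * p * epsilon
k_inf = 2.0 * 0.79 * 0.71 * 1.026
k_inf = 1.1510

1.1510


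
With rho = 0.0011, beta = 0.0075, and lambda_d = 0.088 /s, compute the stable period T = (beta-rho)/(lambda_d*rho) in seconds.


T = (beta - rho) / (lambda_d * rho)
T = (0.0075 - 0.0011) / (0.088 * 0.0011)
T = 66.116 s

66.116


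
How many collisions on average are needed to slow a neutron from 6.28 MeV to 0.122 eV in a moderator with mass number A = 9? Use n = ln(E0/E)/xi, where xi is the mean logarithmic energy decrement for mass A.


xi = 1 + (A-1)^2/(2A)*ln((A-1)/(A+1)) = 0.2066007 (for A = 9)
n = ln(E0/E) / xi
n = ln(6.28e6 / 0.122) / 0.2066007
n = ln(5.147541e+07) / 0.2066007 = 85.947

85.947


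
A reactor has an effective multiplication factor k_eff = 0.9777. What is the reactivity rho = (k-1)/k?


rho = (k_eff - 1) / k_eff
rho = (0.9777 - 1) / 0.9777
rho = -0.022809

-0.022809


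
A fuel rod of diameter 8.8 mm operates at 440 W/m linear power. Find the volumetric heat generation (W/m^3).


r = D / 2 / 1000 = 8.8 / 2 / 1000 = 0.0044 m
q''' = q' / (pi * r^2)
q''' = 440 / (pi * 0.0044^2)
q''' = 7.2343e+06 W/m^3

7.2343e+06


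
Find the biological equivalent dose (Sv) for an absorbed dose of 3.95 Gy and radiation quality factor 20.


H = D * Q
H = 3.95 * 20
H = 79.000 Sv

79.000


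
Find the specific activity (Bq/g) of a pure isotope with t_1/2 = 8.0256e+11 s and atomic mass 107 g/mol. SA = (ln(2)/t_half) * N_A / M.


lambda = ln(2) / t_half = ln(2) / 8.0256e+11 = 8.636702e-13 /s
SA = lambda * N_A / M
SA = 8.636702e-13 * 6.022e23 / 107
SA = 4.8608e+09 Bq/g

4.8608e+09


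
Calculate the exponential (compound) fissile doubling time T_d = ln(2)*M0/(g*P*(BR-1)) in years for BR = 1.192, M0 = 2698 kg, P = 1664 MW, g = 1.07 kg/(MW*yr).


Breeding gain G = BR - 1 = 1.192 - 1 = 0.192
Fissile production rate = g * P * G = 1.07 * 1664 * 0.192 = 341.85216 kg/yr
T_d = ln(2) * M0 / (g * P * G)
T_d = ln(2) * 2698 / 341.85216 = 5.4705 yr

5.4705


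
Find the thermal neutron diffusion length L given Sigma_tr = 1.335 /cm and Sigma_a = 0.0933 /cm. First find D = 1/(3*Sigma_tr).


D = 1 / (3 * Sigma_tr) = 1 / (3 * 1.335) = 0.2496879 cm
L = sqrt(D / Sigma_a)
L = sqrt(0.2496879 / 0.0933)
L = 1.6359 cm

1.6359


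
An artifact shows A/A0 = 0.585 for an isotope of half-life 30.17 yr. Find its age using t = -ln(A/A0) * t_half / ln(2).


lambda = ln(2) / t_half = ln(2) / 30.17 = 0.02297472 /yr
t = -ln(A/A0) / lambda
t = -ln(0.585) / 0.02297472
t = 23.336 yr

23.336


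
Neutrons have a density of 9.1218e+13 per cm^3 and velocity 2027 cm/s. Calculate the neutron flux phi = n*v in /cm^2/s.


phi = n * v
phi = 9.1218e+13 * 2027
phi = 1.8490e+17 /cm^2/s

1.8490e+17


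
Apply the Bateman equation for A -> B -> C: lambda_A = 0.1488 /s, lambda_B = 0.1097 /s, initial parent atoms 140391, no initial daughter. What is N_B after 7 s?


N_B(t) = lambda_A * N_A0 / (lambda_B - lambda_A) * [exp(-lambda_A*t) - exp(-lambda_B*t)]
exp(-0.1488*7) = 0.3528896; exp(-0.1097*7) = 0.4639864
N_B = 0.1488 * 140391 / (0.1097 - 0.1488) * (0.3528896 - 0.4639864)
N_B = 59356

59356


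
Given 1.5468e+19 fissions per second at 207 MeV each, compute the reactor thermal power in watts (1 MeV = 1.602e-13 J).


P = fission_rate * E_MeV * 1.602e-13
P = 1.5468e+19 * 207 * 1.602e-13
P = 5.1294e+08 W

5.1294e+08


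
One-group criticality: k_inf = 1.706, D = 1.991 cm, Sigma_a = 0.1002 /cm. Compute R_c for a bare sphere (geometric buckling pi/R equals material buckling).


L^2 = D / Sigma_a = 1.991 / 0.1002 = 19.87026 cm^2
B_m^2 = (k_inf - 1) / L^2 = (1.706 - 1) / 19.87026 = 0.03553049 /cm^2
For a bare sphere: B_g = pi/R, so R_c = pi / sqrt(B_m^2)
R_c = pi / sqrt(0.03553049) = 16.667 cm

16.667


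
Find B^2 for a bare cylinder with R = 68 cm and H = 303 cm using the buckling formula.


B^2 = (2.405/R)^2 + (pi/H)^2
B^2 = (2.405/68)^2 + (pi/303)^2
B^2 = 0.0013584 /cm^2

0.0013584


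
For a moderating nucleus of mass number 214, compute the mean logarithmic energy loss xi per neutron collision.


xi = 1 + (A-1)^2/(2A) * ln((A-1)/(A+1))
xi = 1 + (214-1)^2/(2*214) * ln((214-1)/(214 +1))
xi = 0.0093167

0.0093167


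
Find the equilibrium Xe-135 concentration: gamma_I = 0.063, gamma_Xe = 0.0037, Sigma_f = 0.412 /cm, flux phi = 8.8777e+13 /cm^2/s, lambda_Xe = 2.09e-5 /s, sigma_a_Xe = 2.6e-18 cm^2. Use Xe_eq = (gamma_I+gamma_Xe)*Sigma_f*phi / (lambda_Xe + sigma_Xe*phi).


Xe_eq = (gamma_I + gamma_Xe) * Sigma_f * phi / (lambda_Xe + sigma_Xe * phi)
Numerator = (0.063 + 0.0037) * 0.412 * 8.8777e+13 = 2.439627e+12
Denominator = 2.09e-5 + 2.6e-18 * 8.8777e+13 = 2.517202e-04
Xe_eq = 2.439627e+12 / 2.517202e-04 = 9.6918e+15 /cm^3

9.6918e+15


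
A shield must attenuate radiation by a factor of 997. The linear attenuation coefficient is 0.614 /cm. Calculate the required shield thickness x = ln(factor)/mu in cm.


x = ln(factor) / mu
x = ln(997) / 0.614
x = 11.246 cm

11.246


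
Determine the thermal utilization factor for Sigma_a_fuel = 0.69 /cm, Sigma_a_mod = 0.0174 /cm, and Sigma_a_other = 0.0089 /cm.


f = Sigma_a_fuel / (Sigma_a_fuel + Sigma_a_mod + Sigma_a_other)
f = 0.69 / (0.69 + 0.0174 + 0.0089)
f = 0.96328

0.96328
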